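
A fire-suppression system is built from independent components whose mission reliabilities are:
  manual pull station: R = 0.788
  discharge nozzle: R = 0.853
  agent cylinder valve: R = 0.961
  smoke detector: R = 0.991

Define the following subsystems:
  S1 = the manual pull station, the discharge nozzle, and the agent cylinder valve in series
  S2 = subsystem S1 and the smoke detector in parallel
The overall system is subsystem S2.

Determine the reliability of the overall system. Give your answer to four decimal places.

0.9968

Series (manual pull station, discharge nozzle, and agent cylinder valve): 0.788000 × 0.853000 × 0.961000 = 0.645950
Parallel ([0.645950] and smoke detector): 1 − (1 − 0.645950)(1 − 0.991000) = 0.9968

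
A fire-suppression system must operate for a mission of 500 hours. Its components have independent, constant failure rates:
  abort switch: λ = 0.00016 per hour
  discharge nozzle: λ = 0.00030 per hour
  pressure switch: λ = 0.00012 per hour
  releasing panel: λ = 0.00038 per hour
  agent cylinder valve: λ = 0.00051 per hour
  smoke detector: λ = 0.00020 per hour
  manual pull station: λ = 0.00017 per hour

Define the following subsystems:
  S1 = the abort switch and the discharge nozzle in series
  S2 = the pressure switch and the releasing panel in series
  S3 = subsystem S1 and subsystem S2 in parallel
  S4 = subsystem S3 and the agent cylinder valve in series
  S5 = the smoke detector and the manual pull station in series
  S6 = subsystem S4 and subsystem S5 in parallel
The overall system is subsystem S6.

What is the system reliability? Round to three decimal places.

0.956

R(abort switch) = exp(−0.00016 × 500) = 0.92312
R(discharge nozzle) = exp(−0.00030 × 500) = 0.86071
R(pressure switch) = exp(−0.00012 × 500) = 0.94176
R(releasing panel) = exp(−0.00038 × 500) = 0.82696
R(agent cylinder valve) = exp(−0.00051 × 500) = 0.77492
R(smoke detector) = exp(−0.00020 × 500) = 0.90484
R(manual pull station) = exp(−0.00017 × 500) = 0.91851
Series (abort switch and discharge nozzle): 0.92312 × 0.86071 = 0.79454
Series (pressure switch and releasing panel): 0.94176 × 0.82696 = 0.77880
Parallel ([0.79454] and [0.77880]): 1 − (1 − 0.79454)(1 − 0.77880) = 0.95455
Series ([0.95455] and agent cylinder valve): 0.95455 × 0.77492 = 0.73970
Series (smoke detector and manual pull station): 0.90484 × 0.91851 = 0.83110
Parallel ([0.73970] and [0.83110]): 1 − (1 − 0.73970)(1 − 0.83110) = 0.956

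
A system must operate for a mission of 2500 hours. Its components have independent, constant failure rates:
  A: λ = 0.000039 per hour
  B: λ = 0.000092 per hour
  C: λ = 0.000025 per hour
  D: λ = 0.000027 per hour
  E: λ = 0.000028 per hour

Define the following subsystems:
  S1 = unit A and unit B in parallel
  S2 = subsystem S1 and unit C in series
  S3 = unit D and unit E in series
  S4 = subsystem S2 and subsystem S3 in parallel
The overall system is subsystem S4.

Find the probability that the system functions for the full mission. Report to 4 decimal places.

0.9899

R(A) = exp(−0.000039 × 2500) = 0.907102
R(B) = exp(−0.000092 × 2500) = 0.794534
R(C) = exp(−0.000025 × 2500) = 0.939413
R(D) = exp(−0.000027 × 2500) = 0.934728
R(E) = exp(−0.000028 × 2500) = 0.932394
Parallel (A and B): 1 − (1 − 0.907102)(1 − 0.794534) = 0.980913
Series ([0.980913] and C): 0.980913 × 0.939413 = 0.921482
Series (D and E): 0.934728 × 0.932394 = 0.871535
Parallel ([0.921482] and [0.871535]): 1 − (1 − 0.921482)(1 − 0.871535) = 0.9899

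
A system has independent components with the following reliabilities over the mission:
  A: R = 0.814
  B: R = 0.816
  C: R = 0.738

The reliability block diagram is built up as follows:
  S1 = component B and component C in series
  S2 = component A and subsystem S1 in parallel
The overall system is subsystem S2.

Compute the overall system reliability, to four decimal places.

Series (B and C): 0.816000 × 0.738000 = 0.602208
Parallel (A and [0.602208]): 1 − (1 − 0.814000)(1 − 0.602208) = 0.9260

0.9260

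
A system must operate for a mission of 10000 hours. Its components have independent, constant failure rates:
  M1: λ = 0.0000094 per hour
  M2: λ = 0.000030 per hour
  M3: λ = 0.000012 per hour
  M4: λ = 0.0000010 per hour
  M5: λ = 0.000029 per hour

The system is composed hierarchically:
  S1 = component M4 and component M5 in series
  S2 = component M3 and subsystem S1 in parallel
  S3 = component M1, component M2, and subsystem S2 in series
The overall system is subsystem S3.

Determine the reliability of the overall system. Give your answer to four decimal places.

0.6546

R(M1) = exp(−0.0000094 × 10000) = 0.910283
R(M2) = exp(−0.000030 × 10000) = 0.740818
R(M3) = exp(−0.000012 × 10000) = 0.886920
R(M4) = exp(−0.0000010 × 10000) = 0.990050
R(M5) = exp(−0.000029 × 10000) = 0.748264
Series (M4 and M5): 0.990050 × 0.748264 = 0.740819
Parallel (M3 and [0.740819]): 1 − (1 − 0.886920)(1 − 0.740819) = 0.970692
Series (M1, M2, and [0.970692]): 0.910283 × 0.740818 × 0.970692 = 0.6546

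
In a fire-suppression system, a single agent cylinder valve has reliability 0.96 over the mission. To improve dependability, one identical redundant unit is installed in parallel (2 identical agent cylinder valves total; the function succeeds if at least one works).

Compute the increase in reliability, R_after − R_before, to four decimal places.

R_before = 0.96
R_after = 1 − (1 − 0.96)^2 = 0.9984
ΔR = 0.9984 − 0.96 = 0.0384

0.0384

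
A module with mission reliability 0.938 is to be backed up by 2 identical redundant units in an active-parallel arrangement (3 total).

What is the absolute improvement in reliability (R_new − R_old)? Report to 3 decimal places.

0.062

R_before = 0.938
R_after = 1 − (1 − 0.938)^3 = 1.000
ΔR = 1.000 − 0.938 = 0.062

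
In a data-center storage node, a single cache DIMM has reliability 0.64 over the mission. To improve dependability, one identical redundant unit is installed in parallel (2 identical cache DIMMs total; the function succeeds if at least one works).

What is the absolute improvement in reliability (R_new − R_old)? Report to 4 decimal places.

R_before = 0.64
R_after = 1 − (1 − 0.64)^2 = 0.8704
ΔR = 0.8704 − 0.64 = 0.2304

0.2304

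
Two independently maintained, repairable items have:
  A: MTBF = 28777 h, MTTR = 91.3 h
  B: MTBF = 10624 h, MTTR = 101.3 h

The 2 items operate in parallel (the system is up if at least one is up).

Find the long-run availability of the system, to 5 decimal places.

A(A) = MTBF/(MTBF+MTTR) = 28777/(28777+91.3) = 0.996837
A(B) = MTBF/(MTBF+MTTR) = 10624/(10624+101.3) = 0.990555
Parallel availability: 1 − (1 − 0.996837)(1 − 0.990555) = 0.99997

0.99997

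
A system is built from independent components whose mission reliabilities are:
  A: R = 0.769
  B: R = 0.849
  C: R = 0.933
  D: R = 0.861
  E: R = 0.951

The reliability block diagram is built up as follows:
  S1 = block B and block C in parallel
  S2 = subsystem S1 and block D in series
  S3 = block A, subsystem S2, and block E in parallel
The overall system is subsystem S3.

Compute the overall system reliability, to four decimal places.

0.9983

Parallel (B and C): 1 − (1 − 0.849000)(1 − 0.933000) = 0.989883
Series ([0.989883] and D): 0.989883 × 0.861000 = 0.852289
Parallel (A, [0.852289], and E): 1 − (1 − 0.769000)(1 − 0.852289)(1 − 0.951000) = 0.9983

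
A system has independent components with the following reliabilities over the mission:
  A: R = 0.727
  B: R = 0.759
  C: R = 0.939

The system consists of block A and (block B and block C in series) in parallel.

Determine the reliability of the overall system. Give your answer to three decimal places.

0.922

Series (B and C): 0.75900 × 0.93900 = 0.71270
Parallel (A and [0.71270]): 1 − (1 − 0.72700)(1 − 0.71270) = 0.922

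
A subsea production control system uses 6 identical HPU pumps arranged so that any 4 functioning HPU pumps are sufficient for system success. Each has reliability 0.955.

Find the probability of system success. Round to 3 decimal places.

0.998

R = Σ_{i=4}^{6} C(6,i) p^i (1−p)^{6−i} with p = 0.955
C(6,4)·0.955^4·0.045^2 = 0.02527
C(6,5)·0.955^5·0.045^1 = 0.21448
C(6,6)·0.955^6·0.045^0 = 0.75861
Sum = 0.998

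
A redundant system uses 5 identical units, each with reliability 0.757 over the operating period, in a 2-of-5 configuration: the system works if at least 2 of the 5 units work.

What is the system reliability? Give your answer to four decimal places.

0.9860

R = Σ_{i=2}^{5} C(5,i) p^i (1−p)^{5−i} with p = 0.757
C(5,2)·0.757^2·0.243^3 = 0.082226
C(5,3)·0.757^3·0.243^2 = 0.256153
C(5,4)·0.757^4·0.243^1 = 0.398988
C(5,5)·0.757^5·0.243^0 = 0.248588
Sum = 0.9860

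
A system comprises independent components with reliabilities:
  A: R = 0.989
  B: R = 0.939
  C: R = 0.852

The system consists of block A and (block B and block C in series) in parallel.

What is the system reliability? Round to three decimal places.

Series (B and C): 0.93900 × 0.85200 = 0.80003
Parallel (A and [0.80003]): 1 − (1 − 0.98900)(1 − 0.80003) = 0.998

0.998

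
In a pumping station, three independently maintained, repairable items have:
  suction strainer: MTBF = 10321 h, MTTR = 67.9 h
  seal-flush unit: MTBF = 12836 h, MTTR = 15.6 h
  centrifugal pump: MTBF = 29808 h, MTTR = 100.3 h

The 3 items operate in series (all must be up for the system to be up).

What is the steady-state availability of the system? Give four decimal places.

A(suction strainer) = MTBF/(MTBF+MTTR) = 10321/(10321+67.9) = 0.993464
A(seal-flush unit) = MTBF/(MTBF+MTTR) = 12836/(12836+15.6) = 0.998786
A(centrifugal pump) = MTBF/(MTBF+MTTR) = 29808/(29808+100.3) = 0.996646
Series availability: 0.993464 × 0.998786 × 0.996646 = 0.9889

0.9889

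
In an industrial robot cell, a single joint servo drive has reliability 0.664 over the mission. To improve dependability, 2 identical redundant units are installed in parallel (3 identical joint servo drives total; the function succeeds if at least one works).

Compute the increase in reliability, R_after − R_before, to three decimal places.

R_before = 0.664
R_after = 1 − (1 − 0.664)^3 = 0.962
ΔR = 0.962 − 0.664 = 0.298

0.298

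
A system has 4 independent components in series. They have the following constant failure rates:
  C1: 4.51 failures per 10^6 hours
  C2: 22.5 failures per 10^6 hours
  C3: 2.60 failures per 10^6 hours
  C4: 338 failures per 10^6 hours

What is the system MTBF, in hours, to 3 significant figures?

Series of exponential components: λ_sys = Σ λ_i
λ_sys = 0.00000451 + 0.0000225 + 0.00000260 + 0.000338 = 3.6761e-04 /h
MTBF = 1 / λ_sys = 2720 h

2720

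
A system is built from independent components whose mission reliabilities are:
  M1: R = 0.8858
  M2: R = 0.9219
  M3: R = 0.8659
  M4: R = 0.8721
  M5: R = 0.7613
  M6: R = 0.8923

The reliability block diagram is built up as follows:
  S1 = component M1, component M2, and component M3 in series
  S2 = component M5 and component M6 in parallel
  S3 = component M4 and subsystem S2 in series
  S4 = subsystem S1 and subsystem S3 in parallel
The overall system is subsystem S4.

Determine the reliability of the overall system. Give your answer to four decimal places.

0.9560

Series (M1, M2, and M3): 0.885800 × 0.921900 × 0.865900 = 0.707110
Parallel (M5 and M6): 1 − (1 − 0.761300)(1 − 0.892300) = 0.974292
Series (M4 and [0.974292]): 0.872100 × 0.974292 = 0.849680
Parallel ([0.707110] and [0.849680]): 1 − (1 − 0.707110)(1 − 0.849680) = 0.9560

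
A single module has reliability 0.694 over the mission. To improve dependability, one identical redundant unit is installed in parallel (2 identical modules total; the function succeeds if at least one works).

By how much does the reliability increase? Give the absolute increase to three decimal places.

0.212

R_before = 0.694
R_after = 1 − (1 − 0.694)^2 = 0.906
ΔR = 0.906 − 0.694 = 0.212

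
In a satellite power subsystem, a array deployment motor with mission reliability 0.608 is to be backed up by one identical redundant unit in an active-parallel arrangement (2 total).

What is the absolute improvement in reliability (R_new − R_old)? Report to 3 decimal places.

R_before = 0.608
R_after = 1 − (1 − 0.608)^2 = 0.846
ΔR = 0.846 − 0.608 = 0.238

0.238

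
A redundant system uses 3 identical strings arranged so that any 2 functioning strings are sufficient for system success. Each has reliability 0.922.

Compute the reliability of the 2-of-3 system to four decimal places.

0.9827

R = Σ_{i=2}^{3} C(3,i) p^i (1−p)^{3−i} with p = 0.922
C(3,2)·0.922^2·0.078^1 = 0.198920
C(3,3)·0.922^3·0.078^0 = 0.783777
Sum = 0.9827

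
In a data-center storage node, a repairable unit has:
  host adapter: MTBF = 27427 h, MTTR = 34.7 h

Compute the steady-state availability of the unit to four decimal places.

0.9987

A(host adapter) = MTBF/(MTBF+MTTR) = 27427/(27427+34.7) = 0.9987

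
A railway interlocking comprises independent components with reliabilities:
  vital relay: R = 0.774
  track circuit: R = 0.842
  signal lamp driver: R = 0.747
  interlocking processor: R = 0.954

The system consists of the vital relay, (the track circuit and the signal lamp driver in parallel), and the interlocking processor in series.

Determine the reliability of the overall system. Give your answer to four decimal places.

0.7089

Parallel (track circuit and signal lamp driver): 1 − (1 − 0.842000)(1 − 0.747000) = 0.960026
Series (vital relay, [0.960026], and interlocking processor): 0.774000 × 0.960026 × 0.954000 = 0.7089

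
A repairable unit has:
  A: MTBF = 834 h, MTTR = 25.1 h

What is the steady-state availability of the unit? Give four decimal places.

A(A) = MTBF/(MTBF+MTTR) = 834/(834+25.1) = 0.9708

0.9708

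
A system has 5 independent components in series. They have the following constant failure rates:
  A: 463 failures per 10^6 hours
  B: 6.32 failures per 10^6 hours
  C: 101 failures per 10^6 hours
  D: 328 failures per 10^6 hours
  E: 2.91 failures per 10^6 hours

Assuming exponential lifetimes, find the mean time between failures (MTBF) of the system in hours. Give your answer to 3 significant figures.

Series of exponential components: λ_sys = Σ λ_i
λ_sys = 0.000463 + 0.00000632 + 0.000101 + 0.000328 + 0.00000291 = 9.0123e-04 /h
MTBF = 1 / λ_sys = 1110 h

1110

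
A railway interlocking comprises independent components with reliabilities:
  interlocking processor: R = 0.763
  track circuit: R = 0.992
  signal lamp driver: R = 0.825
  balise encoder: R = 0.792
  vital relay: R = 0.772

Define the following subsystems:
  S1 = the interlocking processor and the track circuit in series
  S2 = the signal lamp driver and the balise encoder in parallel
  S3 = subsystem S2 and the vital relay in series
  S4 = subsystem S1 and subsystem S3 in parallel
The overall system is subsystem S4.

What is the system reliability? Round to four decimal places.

0.9377

Series (interlocking processor and track circuit): 0.763000 × 0.992000 = 0.756896
Parallel (signal lamp driver and balise encoder): 1 − (1 − 0.825000)(1 − 0.792000) = 0.963600
Series ([0.963600] and vital relay): 0.963600 × 0.772000 = 0.743899
Parallel ([0.756896] and [0.743899]): 1 − (1 − 0.756896)(1 − 0.743899) = 0.9377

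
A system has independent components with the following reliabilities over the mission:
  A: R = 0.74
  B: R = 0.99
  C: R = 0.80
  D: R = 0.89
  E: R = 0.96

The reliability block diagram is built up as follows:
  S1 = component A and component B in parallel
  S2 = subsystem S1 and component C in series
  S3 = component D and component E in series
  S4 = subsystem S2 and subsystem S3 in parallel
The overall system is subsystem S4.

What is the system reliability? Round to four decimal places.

0.9706

Parallel (A and B): 1 − (1 − 0.740000)(1 − 0.990000) = 0.997400
Series ([0.997400] and C): 0.997400 × 0.800000 = 0.797920
Series (D and E): 0.890000 × 0.960000 = 0.854400
Parallel ([0.797920] and [0.854400]): 1 − (1 − 0.797920)(1 − 0.854400) = 0.9706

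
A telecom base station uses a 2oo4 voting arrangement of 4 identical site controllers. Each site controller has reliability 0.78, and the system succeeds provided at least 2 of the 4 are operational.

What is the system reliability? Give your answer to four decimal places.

R = Σ_{i=2}^{4} C(4,i) p^i (1−p)^{4−i} with p = 0.78
C(4,2)·0.78^2·0.22^2 = 0.176679
C(4,3)·0.78^3·0.22^1 = 0.417606
C(4,4)·0.78^4·0.22^0 = 0.370151
Sum = 0.9644

0.9644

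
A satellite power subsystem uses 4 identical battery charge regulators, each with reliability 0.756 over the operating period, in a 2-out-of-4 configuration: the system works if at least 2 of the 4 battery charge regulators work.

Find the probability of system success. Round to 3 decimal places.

0.953

R = Σ_{i=2}^{4} C(4,i) p^i (1−p)^{4−i} with p = 0.756
C(4,2)·0.756^2·0.244^2 = 0.20416
C(4,3)·0.756^3·0.244^1 = 0.42171
C(4,4)·0.756^4·0.244^0 = 0.32665
Sum = 0.953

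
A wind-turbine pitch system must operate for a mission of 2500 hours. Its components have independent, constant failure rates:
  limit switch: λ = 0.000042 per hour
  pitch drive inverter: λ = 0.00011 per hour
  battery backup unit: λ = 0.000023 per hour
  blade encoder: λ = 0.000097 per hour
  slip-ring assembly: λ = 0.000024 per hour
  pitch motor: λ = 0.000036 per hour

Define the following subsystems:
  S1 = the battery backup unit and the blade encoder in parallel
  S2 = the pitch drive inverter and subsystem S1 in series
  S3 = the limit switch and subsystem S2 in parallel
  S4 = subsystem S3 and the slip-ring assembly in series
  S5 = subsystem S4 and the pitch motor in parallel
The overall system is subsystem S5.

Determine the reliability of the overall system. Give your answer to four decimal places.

0.9930

R(limit switch) = exp(−0.000042 × 2500) = 0.900325
R(pitch drive inverter) = exp(−0.00011 × 2500) = 0.759572
R(battery backup unit) = exp(−0.000023 × 2500) = 0.944122
R(blade encoder) = exp(−0.000097 × 2500) = 0.784664
R(slip-ring assembly) = exp(−0.000024 × 2500) = 0.941765
R(pitch motor) = exp(−0.000036 × 2500) = 0.913931
Parallel (battery backup unit and blade encoder): 1 − (1 − 0.944122)(1 − 0.784664) = 0.987967
Series (pitch drive inverter and [0.987967]): 0.759572 × 0.987967 = 0.750432
Parallel (limit switch and [0.750432]): 1 − (1 − 0.900325)(1 − 0.750432) = 0.975124
Series ([0.975124] and slip-ring assembly): 0.975124 × 0.941765 = 0.918338
Parallel ([0.918338] and pitch motor): 1 − (1 − 0.918338)(1 − 0.913931) = 0.9930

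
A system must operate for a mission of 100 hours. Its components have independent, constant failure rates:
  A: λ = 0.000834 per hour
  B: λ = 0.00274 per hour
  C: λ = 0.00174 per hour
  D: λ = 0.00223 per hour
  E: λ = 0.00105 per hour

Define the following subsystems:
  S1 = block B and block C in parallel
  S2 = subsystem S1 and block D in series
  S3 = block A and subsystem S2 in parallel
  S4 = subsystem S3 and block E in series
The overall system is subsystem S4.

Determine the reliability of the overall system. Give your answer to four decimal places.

0.8837

R(A) = exp(−0.000834 × 100) = 0.919983
R(B) = exp(−0.00274 × 100) = 0.760332
R(C) = exp(−0.00174 × 100) = 0.840297
R(D) = exp(−0.00223 × 100) = 0.800115
R(E) = exp(−0.00105 × 100) = 0.900325
Parallel (B and C): 1 − (1 − 0.760332)(1 − 0.840297) = 0.961724
Series ([0.961724] and D): 0.961724 × 0.800115 = 0.769490
Parallel (A and [0.769490]): 1 − (1 − 0.919983)(1 − 0.769490) = 0.981555
Series ([0.981555] and E): 0.981555 × 0.900325 = 0.8837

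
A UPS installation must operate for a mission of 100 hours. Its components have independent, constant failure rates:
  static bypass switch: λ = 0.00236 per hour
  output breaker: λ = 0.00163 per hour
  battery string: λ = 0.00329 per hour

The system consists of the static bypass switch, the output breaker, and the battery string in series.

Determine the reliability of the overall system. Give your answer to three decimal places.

R(static bypass switch) = exp(−0.00236 × 100) = 0.78978
R(output breaker) = exp(−0.00163 × 100) = 0.84959
R(battery string) = exp(−0.00329 × 100) = 0.71964
Series (static bypass switch, output breaker, and battery string): 0.78978 × 0.84959 × 0.71964 = 0.483

0.483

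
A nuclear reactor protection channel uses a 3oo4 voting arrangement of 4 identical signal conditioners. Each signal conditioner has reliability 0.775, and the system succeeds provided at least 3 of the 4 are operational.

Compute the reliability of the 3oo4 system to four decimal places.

R = Σ_{i=3}^{4} C(4,i) p^i (1−p)^{4−i} with p = 0.775
C(4,3)·0.775^3·0.225^1 = 0.418936
C(4,4)·0.775^4·0.225^0 = 0.360750
Sum = 0.7797

0.7797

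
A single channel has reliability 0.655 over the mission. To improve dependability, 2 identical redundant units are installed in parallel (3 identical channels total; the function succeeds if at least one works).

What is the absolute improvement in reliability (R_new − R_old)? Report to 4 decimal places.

0.3039

R_before = 0.655
R_after = 1 − (1 − 0.655)^3 = 0.9589
ΔR = 0.9589 − 0.655 = 0.3039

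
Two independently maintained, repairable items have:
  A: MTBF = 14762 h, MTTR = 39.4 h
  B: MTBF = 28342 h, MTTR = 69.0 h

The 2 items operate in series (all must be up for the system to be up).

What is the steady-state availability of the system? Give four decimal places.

A(A) = MTBF/(MTBF+MTTR) = 14762/(14762+39.4) = 0.997338
A(B) = MTBF/(MTBF+MTTR) = 28342/(28342+69.0) = 0.997571
Series availability: 0.997338 × 0.997571 = 0.9949

0.9949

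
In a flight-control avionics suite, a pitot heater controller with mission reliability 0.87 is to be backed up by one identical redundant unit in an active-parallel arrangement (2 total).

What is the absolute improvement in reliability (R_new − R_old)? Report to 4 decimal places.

R_before = 0.87
R_after = 1 − (1 − 0.87)^2 = 0.9831
ΔR = 0.9831 − 0.87 = 0.1131

0.1131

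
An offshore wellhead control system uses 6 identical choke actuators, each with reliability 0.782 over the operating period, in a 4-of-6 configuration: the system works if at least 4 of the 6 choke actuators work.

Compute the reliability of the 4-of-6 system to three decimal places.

R = Σ_{i=4}^{6} C(6,i) p^i (1−p)^{6−i} with p = 0.782
C(6,4)·0.782^4·0.218^2 = 0.26658
C(6,5)·0.782^5·0.218^1 = 0.38251
C(6,6)·0.782^6·0.218^0 = 0.22869
Sum = 0.878

0.878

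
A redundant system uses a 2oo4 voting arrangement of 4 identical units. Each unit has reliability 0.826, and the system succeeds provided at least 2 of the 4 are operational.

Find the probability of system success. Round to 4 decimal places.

R = Σ_{i=2}^{4} C(4,i) p^i (1−p)^{4−i} with p = 0.826
C(4,2)·0.826^2·0.174^2 = 0.123940
C(4,3)·0.826^3·0.174^1 = 0.392238
C(4,4)·0.826^4·0.174^0 = 0.465501
Sum = 0.9817

0.9817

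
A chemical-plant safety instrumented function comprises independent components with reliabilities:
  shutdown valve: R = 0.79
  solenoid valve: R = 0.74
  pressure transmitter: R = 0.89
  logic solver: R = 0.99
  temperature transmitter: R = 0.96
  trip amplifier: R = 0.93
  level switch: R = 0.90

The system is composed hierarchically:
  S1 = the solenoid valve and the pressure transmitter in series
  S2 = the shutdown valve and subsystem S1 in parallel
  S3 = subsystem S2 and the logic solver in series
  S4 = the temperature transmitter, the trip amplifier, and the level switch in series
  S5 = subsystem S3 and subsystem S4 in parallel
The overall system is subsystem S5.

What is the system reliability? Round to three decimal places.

Series (solenoid valve and pressure transmitter): 0.74000 × 0.89000 = 0.65860
Parallel (shutdown valve and [0.65860]): 1 − (1 − 0.79000)(1 − 0.65860) = 0.92831
Series ([0.92831] and logic solver): 0.92831 × 0.99000 = 0.91903
Series (temperature transmitter, trip amplifier, and level switch): 0.96000 × 0.93000 × 0.90000 = 0.80352
Parallel ([0.91903] and [0.80352]): 1 − (1 − 0.91903)(1 − 0.80352) = 0.984

0.984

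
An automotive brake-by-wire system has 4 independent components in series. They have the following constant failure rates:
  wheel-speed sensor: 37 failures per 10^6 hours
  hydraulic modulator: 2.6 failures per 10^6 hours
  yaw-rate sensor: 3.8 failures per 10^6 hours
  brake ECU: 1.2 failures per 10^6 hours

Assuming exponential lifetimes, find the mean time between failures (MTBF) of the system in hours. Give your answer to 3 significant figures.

22400

Series of exponential components: λ_sys = Σ λ_i
λ_sys = 0.000037 + 0.0000026 + 0.0000038 + 0.0000012 = 4.4600e-05 /h
MTBF = 1 / λ_sys = 22400 h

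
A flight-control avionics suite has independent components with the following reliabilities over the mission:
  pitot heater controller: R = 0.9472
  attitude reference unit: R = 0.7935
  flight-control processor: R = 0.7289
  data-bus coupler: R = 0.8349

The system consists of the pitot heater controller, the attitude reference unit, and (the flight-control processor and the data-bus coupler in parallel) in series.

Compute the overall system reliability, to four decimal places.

Parallel (flight-control processor and data-bus coupler): 1 − (1 − 0.728900)(1 − 0.834900) = 0.955241
Series (pitot heater controller, attitude reference unit, and [0.955241]): 0.947200 × 0.793500 × 0.955241 = 0.7180

0.7180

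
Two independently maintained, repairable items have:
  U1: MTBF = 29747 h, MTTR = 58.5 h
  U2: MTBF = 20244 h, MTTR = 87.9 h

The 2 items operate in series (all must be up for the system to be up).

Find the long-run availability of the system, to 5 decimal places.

0.99372

A(U1) = MTBF/(MTBF+MTTR) = 29747/(29747+58.5) = 0.998037
A(U2) = MTBF/(MTBF+MTTR) = 20244/(20244+87.9) = 0.995677
Series availability: 0.998037 × 0.995677 = 0.99372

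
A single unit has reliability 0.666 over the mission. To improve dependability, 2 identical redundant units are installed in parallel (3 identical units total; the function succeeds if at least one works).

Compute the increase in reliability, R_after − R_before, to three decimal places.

0.297

R_before = 0.666
R_after = 1 − (1 − 0.666)^3 = 0.963
ΔR = 0.963 − 0.666 = 0.297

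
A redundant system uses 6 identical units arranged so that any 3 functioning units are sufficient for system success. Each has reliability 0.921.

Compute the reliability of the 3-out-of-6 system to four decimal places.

R = Σ_{i=3}^{6} C(6,i) p^i (1−p)^{6−i} with p = 0.921
C(6,3)·0.921^3·0.079^3 = 0.007704
C(6,4)·0.921^4·0.079^2 = 0.067357
C(6,5)·0.921^5·0.079^1 = 0.314106
C(6,6)·0.921^6·0.079^0 = 0.610320
Sum = 0.9995

0.9995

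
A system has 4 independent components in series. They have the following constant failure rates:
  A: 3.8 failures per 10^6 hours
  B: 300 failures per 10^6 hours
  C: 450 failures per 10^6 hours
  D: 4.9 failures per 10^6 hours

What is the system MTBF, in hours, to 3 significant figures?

Series of exponential components: λ_sys = Σ λ_i
λ_sys = 0.0000038 + 0.00030 + 0.00045 + 0.0000049 = 7.5870e-04 /h
MTBF = 1 / λ_sys = 1320 h

1320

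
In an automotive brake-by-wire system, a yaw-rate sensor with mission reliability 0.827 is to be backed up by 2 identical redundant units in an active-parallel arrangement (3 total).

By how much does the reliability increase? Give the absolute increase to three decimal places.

0.168

R_before = 0.827
R_after = 1 − (1 − 0.827)^3 = 0.995
ΔR = 0.995 − 0.827 = 0.168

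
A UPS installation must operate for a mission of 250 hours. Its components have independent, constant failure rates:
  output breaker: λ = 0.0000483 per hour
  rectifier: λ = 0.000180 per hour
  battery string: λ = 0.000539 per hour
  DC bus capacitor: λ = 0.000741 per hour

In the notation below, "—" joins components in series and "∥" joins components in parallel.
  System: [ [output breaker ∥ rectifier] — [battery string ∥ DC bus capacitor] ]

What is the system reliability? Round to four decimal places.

0.9782

R(output breaker) = exp(−0.0000483 × 250) = 0.987998
R(rectifier) = exp(−0.000180 × 250) = 0.955997
R(battery string) = exp(−0.000539 × 250) = 0.873934
R(DC bus capacitor) = exp(−0.000741 × 250) = 0.830897
Parallel (output breaker and rectifier): 1 − (1 − 0.987998)(1 − 0.955997) = 0.999472
Parallel (battery string and DC bus capacitor): 1 − (1 − 0.873934)(1 − 0.830897) = 0.978682
Series ([0.999472] and [0.978682]): 0.999472 × 0.978682 = 0.9782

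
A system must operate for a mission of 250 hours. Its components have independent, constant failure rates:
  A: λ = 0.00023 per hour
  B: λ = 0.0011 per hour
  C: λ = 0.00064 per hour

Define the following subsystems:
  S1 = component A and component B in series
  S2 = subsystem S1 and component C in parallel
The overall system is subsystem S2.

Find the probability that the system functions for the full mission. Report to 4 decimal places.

R(A) = exp(−0.00023 × 250) = 0.944122
R(B) = exp(−0.0011 × 250) = 0.759572
R(C) = exp(−0.00064 × 250) = 0.852144
Series (A and B): 0.944122 × 0.759572 = 0.717129
Parallel ([0.717129] and C): 1 − (1 − 0.717129)(1 − 0.852144) = 0.9582

0.9582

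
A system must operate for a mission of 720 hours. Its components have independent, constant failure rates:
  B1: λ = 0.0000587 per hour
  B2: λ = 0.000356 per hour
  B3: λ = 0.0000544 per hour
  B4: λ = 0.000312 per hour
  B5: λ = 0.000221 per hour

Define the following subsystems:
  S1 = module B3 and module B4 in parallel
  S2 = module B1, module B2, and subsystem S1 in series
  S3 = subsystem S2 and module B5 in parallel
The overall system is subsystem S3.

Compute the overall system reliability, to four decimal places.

0.9612

R(B1) = exp(−0.0000587 × 720) = 0.958617
R(B2) = exp(−0.000356 × 720) = 0.773894
R(B3) = exp(−0.0000544 × 720) = 0.961589
R(B4) = exp(−0.000312 × 720) = 0.798804
R(B5) = exp(−0.000221 × 720) = 0.852894
Parallel (B3 and B4): 1 − (1 − 0.961589)(1 − 0.798804) = 0.992272
Series (B1, B2, and [0.992272]): 0.958617 × 0.773894 × 0.992272 = 0.736135
Parallel ([0.736135] and B5): 1 − (1 − 0.736135)(1 − 0.852894) = 0.9612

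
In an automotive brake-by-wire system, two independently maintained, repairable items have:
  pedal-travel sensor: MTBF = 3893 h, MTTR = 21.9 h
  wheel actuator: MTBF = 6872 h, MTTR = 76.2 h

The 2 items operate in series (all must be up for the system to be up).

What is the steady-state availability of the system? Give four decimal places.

A(pedal-travel sensor) = MTBF/(MTBF+MTTR) = 3893/(3893+21.9) = 0.994406
A(wheel actuator) = MTBF/(MTBF+MTTR) = 6872/(6872+76.2) = 0.989033
Series availability: 0.994406 × 0.989033 = 0.9835

0.9835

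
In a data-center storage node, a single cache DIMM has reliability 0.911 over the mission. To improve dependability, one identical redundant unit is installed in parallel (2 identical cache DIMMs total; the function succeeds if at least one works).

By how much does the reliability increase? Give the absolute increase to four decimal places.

R_before = 0.911
R_after = 1 − (1 − 0.911)^2 = 0.9921
ΔR = 0.9921 − 0.911 = 0.0811

0.0811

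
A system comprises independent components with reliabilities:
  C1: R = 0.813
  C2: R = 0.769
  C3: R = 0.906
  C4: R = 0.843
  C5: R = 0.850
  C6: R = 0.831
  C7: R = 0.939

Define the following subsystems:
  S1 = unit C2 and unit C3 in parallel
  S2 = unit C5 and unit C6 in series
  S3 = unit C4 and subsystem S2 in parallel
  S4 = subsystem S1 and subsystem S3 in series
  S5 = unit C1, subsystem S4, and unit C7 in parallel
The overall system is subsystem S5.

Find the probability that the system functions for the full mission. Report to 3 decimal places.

Parallel (C2 and C3): 1 − (1 − 0.76900)(1 − 0.90600) = 0.97829
Series (C5 and C6): 0.85000 × 0.83100 = 0.70635
Parallel (C4 and [0.70635]): 1 − (1 − 0.84300)(1 − 0.70635) = 0.95390
Series ([0.97829] and [0.95390]): 0.97829 × 0.95390 = 0.93319
Parallel (C1, [0.93319], and C7): 1 − (1 − 0.81300)(1 − 0.93319)(1 − 0.93900) = 0.999

0.999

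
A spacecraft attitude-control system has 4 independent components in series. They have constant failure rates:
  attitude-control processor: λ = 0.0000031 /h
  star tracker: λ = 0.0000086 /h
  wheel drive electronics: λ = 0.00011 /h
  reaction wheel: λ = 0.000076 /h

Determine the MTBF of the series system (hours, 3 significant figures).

Series of exponential components: λ_sys = Σ λ_i
λ_sys = 0.0000031 + 0.0000086 + 0.00011 + 0.000076 = 1.9770e-04 /h
MTBF = 1 / λ_sys = 5060 h

5060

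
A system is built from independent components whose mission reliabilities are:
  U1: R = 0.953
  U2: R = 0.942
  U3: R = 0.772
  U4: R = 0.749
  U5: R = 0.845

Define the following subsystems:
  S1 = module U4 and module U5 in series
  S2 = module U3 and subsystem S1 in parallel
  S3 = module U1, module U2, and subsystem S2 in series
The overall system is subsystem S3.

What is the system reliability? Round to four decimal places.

0.8226

Series (U4 and U5): 0.749000 × 0.845000 = 0.632905
Parallel (U3 and [0.632905]): 1 − (1 − 0.772000)(1 − 0.632905) = 0.916302
Series (U1, U2, and [0.916302]): 0.953000 × 0.942000 × 0.916302 = 0.8226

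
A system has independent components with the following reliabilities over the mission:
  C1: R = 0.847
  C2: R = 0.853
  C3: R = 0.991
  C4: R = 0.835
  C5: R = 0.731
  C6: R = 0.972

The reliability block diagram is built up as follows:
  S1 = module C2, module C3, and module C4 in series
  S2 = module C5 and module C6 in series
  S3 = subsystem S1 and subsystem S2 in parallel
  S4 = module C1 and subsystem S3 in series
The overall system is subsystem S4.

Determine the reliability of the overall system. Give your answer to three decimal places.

Series (C2, C3, and C4): 0.85300 × 0.99100 × 0.83500 = 0.70584
Series (C5 and C6): 0.73100 × 0.97200 = 0.71053
Parallel ([0.70584] and [0.71053]): 1 − (1 − 0.70584)(1 − 0.71053) = 0.91485
Series (C1 and [0.91485]): 0.84700 × 0.91485 = 0.775

0.775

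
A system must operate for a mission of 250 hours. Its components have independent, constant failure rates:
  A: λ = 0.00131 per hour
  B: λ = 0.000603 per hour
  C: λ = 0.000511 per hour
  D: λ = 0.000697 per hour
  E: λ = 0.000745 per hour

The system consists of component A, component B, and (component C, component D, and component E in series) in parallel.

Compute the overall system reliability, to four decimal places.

R(A) = exp(−0.00131 × 250) = 0.720723
R(B) = exp(−0.000603 × 250) = 0.860063
R(C) = exp(−0.000511 × 250) = 0.880073
R(D) = exp(−0.000697 × 250) = 0.840087
R(E) = exp(−0.000745 × 250) = 0.830066
Series (C, D, and E): 0.880073 × 0.840087 × 0.830066 = 0.613699
Parallel (A, B, and [0.613699]): 1 − (1 − 0.720723)(1 − 0.860063)(1 − 0.613699) = 0.9849

0.9849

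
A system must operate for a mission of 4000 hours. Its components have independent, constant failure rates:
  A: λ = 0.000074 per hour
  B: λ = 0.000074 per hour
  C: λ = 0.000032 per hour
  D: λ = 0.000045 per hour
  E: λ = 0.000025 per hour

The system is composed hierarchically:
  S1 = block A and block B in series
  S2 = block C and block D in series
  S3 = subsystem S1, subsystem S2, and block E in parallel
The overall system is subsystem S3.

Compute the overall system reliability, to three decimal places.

0.989

R(A) = exp(−0.000074 × 4000) = 0.74379
R(B) = exp(−0.000074 × 4000) = 0.74379
R(C) = exp(−0.000032 × 4000) = 0.87985
R(D) = exp(−0.000045 × 4000) = 0.83527
R(E) = exp(−0.000025 × 4000) = 0.90484
Series (A and B): 0.74379 × 0.74379 = 0.55322
Series (C and D): 0.87985 × 0.83527 = 0.73491
Parallel ([0.55322], [0.73491], and E): 1 − (1 − 0.55322)(1 − 0.73491)(1 − 0.90484) = 0.989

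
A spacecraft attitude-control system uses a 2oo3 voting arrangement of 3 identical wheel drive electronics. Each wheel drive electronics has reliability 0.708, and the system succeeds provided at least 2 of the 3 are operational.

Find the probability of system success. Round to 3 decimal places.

0.794

R = Σ_{i=2}^{3} C(3,i) p^i (1−p)^{3−i} with p = 0.708
C(3,2)·0.708^2·0.292^1 = 0.43911
C(3,3)·0.708^3·0.292^0 = 0.35489
Sum = 0.794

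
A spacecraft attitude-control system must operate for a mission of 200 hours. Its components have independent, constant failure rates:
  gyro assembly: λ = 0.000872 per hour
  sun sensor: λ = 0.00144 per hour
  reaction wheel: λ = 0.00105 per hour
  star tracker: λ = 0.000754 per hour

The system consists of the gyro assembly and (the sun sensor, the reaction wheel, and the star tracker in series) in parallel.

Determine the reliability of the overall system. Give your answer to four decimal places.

0.9236

R(gyro assembly) = exp(−0.000872 × 200) = 0.839961
R(sun sensor) = exp(−0.00144 × 200) = 0.749762
R(reaction wheel) = exp(−0.00105 × 200) = 0.810584
R(star tracker) = exp(−0.000754 × 200) = 0.860020
Series (sun sensor, reaction wheel, and star tracker): 0.749762 × 0.810584 × 0.860020 = 0.522673
Parallel (gyro assembly and [0.522673]): 1 − (1 − 0.839961)(1 − 0.522673) = 0.9236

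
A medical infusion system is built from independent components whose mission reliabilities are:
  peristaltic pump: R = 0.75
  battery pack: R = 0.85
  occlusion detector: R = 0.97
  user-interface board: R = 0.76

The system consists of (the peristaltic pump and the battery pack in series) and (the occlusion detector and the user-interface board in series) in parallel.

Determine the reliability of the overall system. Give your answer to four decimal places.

0.9047

Series (peristaltic pump and battery pack): 0.750000 × 0.850000 = 0.637500
Series (occlusion detector and user-interface board): 0.970000 × 0.760000 = 0.737200
Parallel ([0.637500] and [0.737200]): 1 − (1 − 0.637500)(1 − 0.737200) = 0.9047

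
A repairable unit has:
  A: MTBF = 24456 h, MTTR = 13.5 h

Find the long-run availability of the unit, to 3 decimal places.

A(A) = MTBF/(MTBF+MTTR) = 24456/(24456+13.5) = 0.999

0.999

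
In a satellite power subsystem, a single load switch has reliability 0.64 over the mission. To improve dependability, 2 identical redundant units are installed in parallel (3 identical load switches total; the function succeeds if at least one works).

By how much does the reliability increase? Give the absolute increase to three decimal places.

R_before = 0.64
R_after = 1 − (1 − 0.64)^3 = 0.953
ΔR = 0.953 − 0.64 = 0.313

0.313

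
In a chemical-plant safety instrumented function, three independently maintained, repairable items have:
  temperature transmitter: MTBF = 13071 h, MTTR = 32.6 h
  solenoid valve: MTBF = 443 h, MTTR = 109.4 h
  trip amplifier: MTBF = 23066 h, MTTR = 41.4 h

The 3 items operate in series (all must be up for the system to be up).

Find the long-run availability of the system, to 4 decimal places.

0.7985

A(temperature transmitter) = MTBF/(MTBF+MTTR) = 13071/(13071+32.6) = 0.997512
A(solenoid valve) = MTBF/(MTBF+MTTR) = 443/(443+109.4) = 0.801955
A(trip amplifier) = MTBF/(MTBF+MTTR) = 23066/(23066+41.4) = 0.998208
Series availability: 0.997512 × 0.801955 × 0.998208 = 0.7985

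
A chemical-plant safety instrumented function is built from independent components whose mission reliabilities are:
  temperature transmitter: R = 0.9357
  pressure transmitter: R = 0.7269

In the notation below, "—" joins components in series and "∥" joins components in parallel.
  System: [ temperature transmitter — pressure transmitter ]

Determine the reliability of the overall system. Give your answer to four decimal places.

Series (temperature transmitter and pressure transmitter): 0.935700 × 0.726900 = 0.6802

0.6802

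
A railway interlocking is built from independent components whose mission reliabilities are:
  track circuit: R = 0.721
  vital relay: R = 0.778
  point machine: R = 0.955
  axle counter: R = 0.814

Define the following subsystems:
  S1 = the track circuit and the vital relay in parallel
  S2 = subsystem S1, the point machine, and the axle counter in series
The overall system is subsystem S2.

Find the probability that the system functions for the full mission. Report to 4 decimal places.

0.7292

Parallel (track circuit and vital relay): 1 − (1 − 0.721000)(1 − 0.778000) = 0.938062
Series ([0.938062], point machine, and axle counter): 0.938062 × 0.955000 × 0.814000 = 0.7292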